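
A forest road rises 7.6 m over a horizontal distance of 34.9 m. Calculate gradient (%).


Formula: Gradient = rise / run * 100
Gradient = 7.6 / 34.9 * 100 = 21.8%

21.8


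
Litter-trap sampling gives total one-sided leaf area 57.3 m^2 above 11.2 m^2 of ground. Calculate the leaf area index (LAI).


Formula: LAI = total leaf area / ground area  (dimensionless)
LAI = 57.3 m^2 / 11.2 m^2
LAI = 5.12

5.12


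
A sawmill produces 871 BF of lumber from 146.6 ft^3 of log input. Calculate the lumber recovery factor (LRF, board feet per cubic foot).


Formula: LRF = Lumber Output (BF) / Log Input (ft^3)
LRF = 871 BF / 146.6 ft^3
LRF = 5.94 BF/ft^3

5.94


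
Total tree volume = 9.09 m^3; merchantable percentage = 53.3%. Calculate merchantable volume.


Formula: MV = V_total * (merchantable_pct / 100)
Merchantable fraction = 53.3% / 100 = 0.533
MV = 9.09 m^3 * 0.533 = 4.845 m^3

4.845


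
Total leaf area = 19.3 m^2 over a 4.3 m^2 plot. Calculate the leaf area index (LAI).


Formula: LAI = total leaf area / ground area  (dimensionless)
LAI = 19.3 m^2 / 4.3 m^2
LAI = 4.49

4.49


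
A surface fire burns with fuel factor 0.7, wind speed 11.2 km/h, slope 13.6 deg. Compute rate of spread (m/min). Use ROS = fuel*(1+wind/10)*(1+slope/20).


Formula: ROS = fuel * (1 + wind/10) * (1 + slope/20)
Wind factor = 1 + 11.2/10 = 2.12
Slope factor = 1 + 13.6/20 = 1.68
ROS = 0.7 * 2.12 * 1.68 = 2.49 m/min

2.49


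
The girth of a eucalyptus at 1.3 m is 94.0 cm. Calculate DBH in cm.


Formula: DBH = C / pi
DBH = 94.0 / pi
pi = 3.14159...
DBH = 29.9 cm

29.9


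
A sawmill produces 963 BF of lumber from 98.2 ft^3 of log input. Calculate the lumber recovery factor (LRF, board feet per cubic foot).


Formula: LRF = Lumber Output (BF) / Log Input (ft^3)
LRF = 963 BF / 98.2 ft^3
LRF = 9.81 BF/ft^3

9.81


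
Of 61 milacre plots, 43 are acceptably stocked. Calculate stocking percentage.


Formula: Stocking % = stocked plots / total plots * 100
Stocking = 43 / 61 * 100
Stocking = 0.7049 * 100 = 70.5%

70.5


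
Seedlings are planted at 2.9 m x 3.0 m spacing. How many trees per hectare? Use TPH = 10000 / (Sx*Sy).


Formula: TPH = 10000 m^2/ha / (spacing_x * spacing_y)
Area per tree = 2.9 m * 3.0 m = 8.7 m^2
TPH = 10000 / 8.7 = 1149 trees/ha

1149


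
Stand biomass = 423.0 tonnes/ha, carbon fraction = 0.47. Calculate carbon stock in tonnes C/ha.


Formula: Carbon Stock = Biomass * Carbon Fraction
C = 423.0 t/ha * 0.47
C = 198.8 t C/ha

198.8


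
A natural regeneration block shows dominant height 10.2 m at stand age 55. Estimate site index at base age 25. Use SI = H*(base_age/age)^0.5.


Formula: SI = H_dom * (base_age / age)^0.5
Age ratio = 25 / 55 = 0.45455
sqrt(age_ratio) = 0.6742
SI = 10.2 * 0.6742 = 6.9 m

6.9


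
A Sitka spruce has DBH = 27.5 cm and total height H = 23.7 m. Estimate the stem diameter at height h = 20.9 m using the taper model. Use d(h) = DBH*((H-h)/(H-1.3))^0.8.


Taper: d(h) = DBH * ((H - h) / (H - 1.3))^0.8
Numerator = H - h = 23.7 - 20.9 = 2.8 m
Denominator = H - 1.3 = 23.7 - 1.3 = 22.4 m
Ratio = 2.8 / 22.4 = 0.125
d = 27.5 * 0.125^0.8 = 5.2 cm

5.2


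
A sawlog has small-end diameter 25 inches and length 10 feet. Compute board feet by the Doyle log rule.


Doyle: BF = (D - 4)^2 * L / 16
Adjusted diameter = 25 - 4 = 21 in
(D-4)^2 = 21^2 = 441
BF = 441 * 10 / 16 = 276 BF

276


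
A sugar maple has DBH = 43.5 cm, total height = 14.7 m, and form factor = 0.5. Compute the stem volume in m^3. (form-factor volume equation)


Formula: V = pi * (DBH/200)^2 * H * ff
Radius = DBH/200 = 43.5/200 = 0.2175 m
Radius^2 = 0.2175^2 = 0.04730625 m^2
V = pi * 0.04730625 * 14.7 * 0.5
V = 1.092 m^3

1.092


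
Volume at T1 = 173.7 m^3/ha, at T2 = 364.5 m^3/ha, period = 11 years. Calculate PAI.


Formula: PAI = (V_T2 - V_T1) / (T2 - T1)
Volume increment = 364.5 - 173.7 = 190.8 m^3/ha
PAI = 190.8 / 11 = 17.35 m^3/ha/year

17.35


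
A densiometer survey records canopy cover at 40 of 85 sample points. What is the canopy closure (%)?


Formula: Canopy closure = covered points / total points * 100
Closure = 40 / 85 * 100
Closure = 0.4706 * 100 = 47.1%

47.1


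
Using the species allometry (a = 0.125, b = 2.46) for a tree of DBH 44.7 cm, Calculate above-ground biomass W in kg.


Formula: W = a * DBH^b  (allometric power law)
DBH^b = 44.7^2.46 = 11475.1007
W = 0.125 * 11475.1007 = 1434.4 kg

1434.4


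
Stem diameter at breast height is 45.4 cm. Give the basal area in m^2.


Formula: BA = pi * (DBH/2)^2 / 10000  (cm^2 to m^2)
Radius = DBH/2 = 45.4/2 = 22.7 cm
BA = pi * 22.7^2 / 10000
   = 1618.8313 cm^2 / 10000
   = 0.1619 m^2

0.1619


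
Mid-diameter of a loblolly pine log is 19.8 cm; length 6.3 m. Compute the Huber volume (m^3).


Huber: V = Am * L,  Am = pi*(Dm/200)^2
Am = pi*(19.8/200)^2 = 0.030791 m^2
V = 0.030791*6.3 = 0.194 m^3

0.194


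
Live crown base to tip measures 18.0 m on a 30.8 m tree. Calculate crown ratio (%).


Formula: Crown Ratio = (Crown Length / Total Height) * 100
CR = (18.0 m / 30.8 m) * 100
CR = 0.5844 * 100 = 58.4%

58.4


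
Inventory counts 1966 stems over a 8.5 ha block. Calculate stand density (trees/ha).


Formula: Stand Density = N_trees / Area_ha
Density = 1966 trees / 8.5 ha
Density = 231 trees/ha

231


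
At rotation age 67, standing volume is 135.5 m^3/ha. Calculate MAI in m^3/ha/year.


Formula: MAI = Total Volume / Stand Age
MAI = 135.5 m^3/ha / 67 years
MAI = 2.02 m^3/ha/year

2.02


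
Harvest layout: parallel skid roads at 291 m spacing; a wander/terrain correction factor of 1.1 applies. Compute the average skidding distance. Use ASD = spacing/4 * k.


Formula: ASD = (spacing / 4) * correction
Uncorrected distance = spacing / 4 = 291 / 4 = 72.75 m
ASD = 72.75 * 1.1 = 80 m

80


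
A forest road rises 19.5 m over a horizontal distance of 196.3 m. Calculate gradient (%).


Formula: Gradient = rise / run * 100
Gradient = 19.5 / 196.3 * 100 = 9.9%

9.9


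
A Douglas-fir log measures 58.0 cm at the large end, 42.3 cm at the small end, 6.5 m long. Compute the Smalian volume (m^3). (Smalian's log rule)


Smalian: V = (A1 + A2)/2 * L,  A = pi*(D/200)^2
A1 = pi*(58.0/200)^2 = 0.264208 m^2
A2 = pi*(42.3/200)^2 = 0.140531 m^2
V = (0.264208+0.140531)/2*6.5 = 1.3154 m^3

1.3154


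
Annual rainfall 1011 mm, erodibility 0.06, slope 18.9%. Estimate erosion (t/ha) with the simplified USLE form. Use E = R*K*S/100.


Formula: E = R * K * S / 100  (simplified USLE)
R * K = 1011 * 0.06 = 60.66
E = 60.66 * 18.9 / 100 = 11.46 t/ha

11.46


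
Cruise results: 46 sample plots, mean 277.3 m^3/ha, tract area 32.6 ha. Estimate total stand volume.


Formula: Total Volume = Mean Volume per ha * Total Area
Total Volume = 277.3 m^3/ha * 32.6 ha
Total Volume = 9040 m^3

9040


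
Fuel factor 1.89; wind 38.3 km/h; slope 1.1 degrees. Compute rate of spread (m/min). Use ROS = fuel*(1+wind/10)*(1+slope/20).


Formula: ROS = fuel * (1 + wind/10) * (1 + slope/20)
Wind factor = 1 + 38.3/10 = 4.83
Slope factor = 1 + 1.1/20 = 1.055
ROS = 1.89 * 4.83 * 1.055 = 9.63 m/min

9.63


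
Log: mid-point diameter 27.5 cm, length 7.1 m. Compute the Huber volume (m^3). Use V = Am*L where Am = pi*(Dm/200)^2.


Huber: V = Am * L,  Am = pi*(Dm/200)^2
Am = pi*(27.5/200)^2 = 0.059396 m^2
V = 0.059396*7.1 = 0.4217 m^3

0.4217


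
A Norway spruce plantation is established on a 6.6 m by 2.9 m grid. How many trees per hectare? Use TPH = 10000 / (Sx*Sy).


Formula: TPH = 10000 m^2/ha / (spacing_x * spacing_y)
Area per tree = 6.6 m * 2.9 m = 19.14 m^2
TPH = 10000 / 19.14 = 522 trees/ha

522


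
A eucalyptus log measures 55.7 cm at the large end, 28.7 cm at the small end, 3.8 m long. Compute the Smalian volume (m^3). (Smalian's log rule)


Smalian: V = (A1 + A2)/2 * L,  A = pi*(D/200)^2
A1 = pi*(55.7/200)^2 = 0.243669 m^2
A2 = pi*(28.7/200)^2 = 0.064692 m^2
V = (0.243669+0.064692)/2*3.8 = 0.5859 m^3

0.5859


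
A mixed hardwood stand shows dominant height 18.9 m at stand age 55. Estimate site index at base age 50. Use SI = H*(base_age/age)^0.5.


Formula: SI = H_dom * (base_age / age)^0.5
Age ratio = 50 / 55 = 0.90909
sqrt(age_ratio) = 0.95346
SI = 18.9 * 0.95346 = 18.0 m

18.0


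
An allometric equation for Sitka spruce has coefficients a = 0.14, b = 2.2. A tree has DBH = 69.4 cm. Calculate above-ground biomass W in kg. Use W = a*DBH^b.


Formula: W = a * DBH^b  (allometric power law)
DBH^b = 69.4^2.2 = 11245.8124
W = 0.14 * 11245.8124 = 1574.4 kg

1574.4


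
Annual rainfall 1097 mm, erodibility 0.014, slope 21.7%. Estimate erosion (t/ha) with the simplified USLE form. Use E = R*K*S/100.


Formula: E = R * K * S / 100  (simplified USLE)
R * K = 1097 * 0.014 = 15.358
E = 15.358 * 21.7 / 100 = 3.33 t/ha

3.33


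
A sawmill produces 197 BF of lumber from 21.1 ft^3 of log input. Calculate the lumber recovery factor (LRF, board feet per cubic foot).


Formula: LRF = Lumber Output (BF) / Log Input (ft^3)
LRF = 197 BF / 21.1 ft^3
LRF = 9.34 BF/ft^3

9.34


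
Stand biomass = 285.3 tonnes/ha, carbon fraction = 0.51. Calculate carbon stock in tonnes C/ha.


Formula: Carbon Stock = Biomass * Carbon Fraction
C = 285.3 t/ha * 0.51
C = 145.5 t C/ha

145.5


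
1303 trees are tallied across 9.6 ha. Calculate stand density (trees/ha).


Formula: Stand Density = N_trees / Area_ha
Density = 1303 trees / 9.6 ha
Density = 136 trees/ha

136


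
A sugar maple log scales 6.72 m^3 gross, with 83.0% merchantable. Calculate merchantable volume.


Formula: MV = V_total * (merchantable_pct / 100)
Merchantable fraction = 83.0% / 100 = 0.83
MV = 6.72 m^3 * 0.83 = 5.578 m^3

5.578


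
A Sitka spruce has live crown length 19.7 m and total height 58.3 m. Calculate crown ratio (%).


Formula: Crown Ratio = (Crown Length / Total Height) * 100
CR = (19.7 m / 58.3 m) * 100
CR = 0.3379 * 100 = 33.8%

33.8


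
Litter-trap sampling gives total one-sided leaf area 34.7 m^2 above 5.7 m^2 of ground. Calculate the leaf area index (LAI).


Formula: LAI = total leaf area / ground area  (dimensionless)
LAI = 34.7 m^2 / 5.7 m^2
LAI = 6.09

6.09


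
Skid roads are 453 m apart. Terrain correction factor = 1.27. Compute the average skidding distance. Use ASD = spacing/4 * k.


Formula: ASD = (spacing / 4) * correction
Uncorrected distance = spacing / 4 = 453 / 4 = 113.25 m
ASD = 113.25 * 1.27 = 144 m

144


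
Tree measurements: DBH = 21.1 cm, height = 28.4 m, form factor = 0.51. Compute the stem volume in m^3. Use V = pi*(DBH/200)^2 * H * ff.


Formula: V = pi * (DBH/200)^2 * H * ff
Radius = DBH/200 = 21.1/200 = 0.1055 m
Radius^2 = 0.1055^2 = 0.01113025 m^2
V = pi * 0.01113025 * 28.4 * 0.51
V = 0.506 m^3

0.506


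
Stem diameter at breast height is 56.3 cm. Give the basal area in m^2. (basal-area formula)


Formula: BA = pi * (DBH/2)^2 / 10000  (cm^2 to m^2)
Radius = DBH/2 = 56.3/2 = 28.15 cm
BA = pi * 28.15^2 / 10000
   = 2489.4687 cm^2 / 10000
   = 0.2489 m^2

0.2489


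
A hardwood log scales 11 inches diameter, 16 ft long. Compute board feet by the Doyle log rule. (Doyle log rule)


Doyle: BF = (D - 4)^2 * L / 16
Adjusted diameter = 11 - 4 = 7 in
(D-4)^2 = 7^2 = 49
BF = 49 * 16 / 16 = 49 BF

49


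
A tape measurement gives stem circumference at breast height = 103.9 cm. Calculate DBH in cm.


Formula: DBH = C / pi
DBH = 103.9 / pi
pi = 3.14159...
DBH = 33.1 cm

33.1


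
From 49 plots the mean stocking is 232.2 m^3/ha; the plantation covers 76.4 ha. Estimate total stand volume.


Formula: Total Volume = Mean Volume per ha * Total Area
Total Volume = 232.2 m^3/ha * 76.4 ha
Total Volume = 17740 m^3

17740


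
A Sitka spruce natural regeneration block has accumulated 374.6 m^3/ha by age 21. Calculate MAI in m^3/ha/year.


Formula: MAI = Total Volume / Stand Age
MAI = 374.6 m^3/ha / 21 years
MAI = 17.84 m^3/ha/year

17.84


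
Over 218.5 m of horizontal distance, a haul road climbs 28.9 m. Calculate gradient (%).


Formula: Gradient = rise / run * 100
Gradient = 28.9 / 218.5 * 100 = 13.2%

13.2


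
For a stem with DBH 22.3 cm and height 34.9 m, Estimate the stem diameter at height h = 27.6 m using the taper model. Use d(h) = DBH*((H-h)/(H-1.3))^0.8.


Taper: d(h) = DBH * ((H - h) / (H - 1.3))^0.8
Numerator = H - h = 34.9 - 27.6 = 7.3 m
Denominator = H - 1.3 = 34.9 - 1.3 = 33.6 m
Ratio = 7.3 / 33.6 = 0.21726
d = 22.3 * 0.21726^0.8 = 6.6 cm

6.6


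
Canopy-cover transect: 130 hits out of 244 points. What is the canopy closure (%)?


Formula: Canopy closure = covered points / total points * 100
Closure = 130 / 244 * 100
Closure = 0.5328 * 100 = 53.3%

53.3


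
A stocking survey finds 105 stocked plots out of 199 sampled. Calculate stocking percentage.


Formula: Stocking % = stocked plots / total plots * 100
Stocking = 105 / 199 * 100
Stocking = 0.5276 * 100 = 52.8%

52.8


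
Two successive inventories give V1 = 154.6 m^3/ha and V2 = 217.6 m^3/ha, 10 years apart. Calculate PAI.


Formula: PAI = (V_T2 - V_T1) / (T2 - T1)
Volume increment = 217.6 - 154.6 = 63.0 m^3/ha
PAI = 63.0 / 10 = 6.3 m^3/ha/year

6.3


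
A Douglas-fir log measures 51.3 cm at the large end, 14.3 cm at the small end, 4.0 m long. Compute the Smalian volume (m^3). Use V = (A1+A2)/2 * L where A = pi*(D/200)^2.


Smalian: V = (A1 + A2)/2 * L,  A = pi*(D/200)^2
A1 = pi*(51.3/200)^2 = 0.206692 m^2
A2 = pi*(14.3/200)^2 = 0.016061 m^2
V = (0.206692+0.016061)/2*4.0 = 0.4455 m^3

0.4455


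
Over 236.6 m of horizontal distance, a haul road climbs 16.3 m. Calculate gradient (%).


Formula: Gradient = rise / run * 100
Gradient = 16.3 / 236.6 * 100 = 6.9%

6.9


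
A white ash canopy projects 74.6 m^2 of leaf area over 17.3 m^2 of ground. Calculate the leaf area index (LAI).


Formula: LAI = total leaf area / ground area  (dimensionless)
LAI = 74.6 m^2 / 17.3 m^2
LAI = 4.31

4.31


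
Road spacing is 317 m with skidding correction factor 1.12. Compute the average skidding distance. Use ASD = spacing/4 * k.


Formula: ASD = (spacing / 4) * correction
Uncorrected distance = spacing / 4 = 317 / 4 = 79.25 m
ASD = 79.25 * 1.12 = 89 m

89


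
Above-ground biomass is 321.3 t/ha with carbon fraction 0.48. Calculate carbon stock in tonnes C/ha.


Formula: Carbon Stock = Biomass * Carbon Fraction
C = 321.3 t/ha * 0.48
C = 154.2 t C/ha

154.2


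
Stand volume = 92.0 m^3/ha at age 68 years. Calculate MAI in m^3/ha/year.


Formula: MAI = Total Volume / Stand Age
MAI = 92.0 m^3/ha / 68 years
MAI = 1.35 m^3/ha/year

1.35


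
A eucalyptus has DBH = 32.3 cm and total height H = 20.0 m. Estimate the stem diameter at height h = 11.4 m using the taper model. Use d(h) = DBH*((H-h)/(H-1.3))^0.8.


Taper: d(h) = DBH * ((H - h) / (H - 1.3))^0.8
Numerator = H - h = 20.0 - 11.4 = 8.6 m
Denominator = H - 1.3 = 20.0 - 1.3 = 18.7 m
Ratio = 8.6 / 18.7 = 0.45989
d = 32.3 * 0.45989^0.8 = 17.4 cm

17.4


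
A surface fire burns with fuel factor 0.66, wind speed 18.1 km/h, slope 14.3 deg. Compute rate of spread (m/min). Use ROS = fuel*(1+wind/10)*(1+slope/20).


Formula: ROS = fuel * (1 + wind/10) * (1 + slope/20)
Wind factor = 1 + 18.1/10 = 2.81
Slope factor = 1 + 14.3/20 = 1.715
ROS = 0.66 * 2.81 * 1.715 = 3.18 m/min

3.18


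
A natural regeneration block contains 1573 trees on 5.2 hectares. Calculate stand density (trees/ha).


Formula: Stand Density = N_trees / Area_ha
Density = 1573 trees / 5.2 ha
Density = 303 trees/ha

303


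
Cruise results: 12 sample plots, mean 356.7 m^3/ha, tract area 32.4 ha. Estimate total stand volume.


Formula: Total Volume = Mean Volume per ha * Total Area
Total Volume = 356.7 m^3/ha * 32.4 ha
Total Volume = 11557 m^3

11557


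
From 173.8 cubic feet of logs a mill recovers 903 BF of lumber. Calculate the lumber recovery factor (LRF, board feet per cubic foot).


Formula: LRF = Lumber Output (BF) / Log Input (ft^3)
LRF = 903 BF / 173.8 ft^3
LRF = 5.2 BF/ft^3

5.2


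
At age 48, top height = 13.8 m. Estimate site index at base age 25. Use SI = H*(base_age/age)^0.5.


Formula: SI = H_dom * (base_age / age)^0.5
Age ratio = 25 / 48 = 0.52083
sqrt(age_ratio) = 0.72169
SI = 13.8 * 0.72169 = 10.0 m

10.0


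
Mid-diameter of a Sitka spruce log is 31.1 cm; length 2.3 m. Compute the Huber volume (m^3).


Huber: V = Am * L,  Am = pi*(Dm/200)^2
Am = pi*(31.1/200)^2 = 0.075964 m^2
V = 0.075964*2.3 = 0.1747 m^3

0.1747


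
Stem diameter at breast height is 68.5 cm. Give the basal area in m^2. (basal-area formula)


Formula: BA = pi * (DBH/2)^2 / 10000  (cm^2 to m^2)
Radius = DBH/2 = 68.5/2 = 34.25 cm
BA = pi * 34.25^2 / 10000
   = 3685.2845 cm^2 / 10000
   = 0.3685 m^2

0.3685


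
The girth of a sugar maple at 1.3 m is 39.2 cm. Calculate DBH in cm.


Formula: DBH = C / pi
DBH = 39.2 / pi
pi = 3.14159...
DBH = 12.5 cm

12.5


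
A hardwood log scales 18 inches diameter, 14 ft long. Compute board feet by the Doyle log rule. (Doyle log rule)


Doyle: BF = (D - 4)^2 * L / 16
Adjusted diameter = 18 - 4 = 14 in
(D-4)^2 = 14^2 = 196
BF = 196 * 14 / 16 = 172 BF

172


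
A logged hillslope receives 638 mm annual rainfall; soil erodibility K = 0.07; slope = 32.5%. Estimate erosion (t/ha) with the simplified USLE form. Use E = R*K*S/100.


Formula: E = R * K * S / 100  (simplified USLE)
R * K = 638 * 0.07 = 44.66
E = 44.66 * 32.5 / 100 = 14.51 t/ha

14.51


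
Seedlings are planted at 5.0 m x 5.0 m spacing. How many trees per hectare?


Formula: TPH = 10000 m^2/ha / (spacing_x * spacing_y)
Area per tree = 5.0 m * 5.0 m = 25.0 m^2
TPH = 10000 / 25.0 = 400 trees/ha

400


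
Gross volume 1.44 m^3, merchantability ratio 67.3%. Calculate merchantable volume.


Formula: MV = V_total * (merchantable_pct / 100)
Merchantable fraction = 67.3% / 100 = 0.673
MV = 1.44 m^3 * 0.673 = 0.969 m^3

0.969


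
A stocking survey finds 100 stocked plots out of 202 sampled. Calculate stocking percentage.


Formula: Stocking % = stocked plots / total plots * 100
Stocking = 100 / 202 * 100
Stocking = 0.495 * 100 = 49.5%

49.5


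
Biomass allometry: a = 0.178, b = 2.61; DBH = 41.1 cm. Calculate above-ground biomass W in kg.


Formula: W = a * DBH^b  (allometric power law)
DBH^b = 41.1^2.61 = 16297.7314
W = 0.178 * 16297.7314 = 2901.0 kg

2901.0


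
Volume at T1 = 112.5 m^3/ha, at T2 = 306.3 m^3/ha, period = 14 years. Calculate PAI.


Formula: PAI = (V_T2 - V_T1) / (T2 - T1)
Volume increment = 306.3 - 112.5 = 193.8 m^3/ha
PAI = 193.8 / 14 = 13.84 m^3/ha/year

13.84


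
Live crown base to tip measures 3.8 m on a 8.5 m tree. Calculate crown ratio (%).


Formula: Crown Ratio = (Crown Length / Total Height) * 100
CR = (3.8 m / 8.5 m) * 100
CR = 0.4471 * 100 = 44.7%

44.7


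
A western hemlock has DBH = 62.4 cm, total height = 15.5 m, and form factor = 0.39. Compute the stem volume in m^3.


Formula: V = pi * (DBH/200)^2 * H * ff
Radius = DBH/200 = 62.4/200 = 0.312 m
Radius^2 = 0.312^2 = 0.097344 m^2
V = pi * 0.097344 * 15.5 * 0.39
V = 1.849 m^3

1.849


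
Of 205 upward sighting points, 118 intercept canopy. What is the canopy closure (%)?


Formula: Canopy closure = covered points / total points * 100
Closure = 118 / 205 * 100
Closure = 0.5756 * 100 = 57.6%

57.6


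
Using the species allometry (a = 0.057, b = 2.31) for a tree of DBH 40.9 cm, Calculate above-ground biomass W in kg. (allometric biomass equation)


Formula: W = a * DBH^b  (allometric power law)
DBH^b = 40.9^2.31 = 5285.4363
W = 0.057 * 5285.4363 = 301.3 kg

301.3


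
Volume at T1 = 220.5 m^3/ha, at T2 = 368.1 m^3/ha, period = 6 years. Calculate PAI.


Formula: PAI = (V_T2 - V_T1) / (T2 - T1)
Volume increment = 368.1 - 220.5 = 147.6 m^3/ha
PAI = 147.6 / 6 = 24.6 m^3/ha/year

24.6


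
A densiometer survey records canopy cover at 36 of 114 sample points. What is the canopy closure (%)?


Formula: Canopy closure = covered points / total points * 100
Closure = 36 / 114 * 100
Closure = 0.3158 * 100 = 31.6%

31.6


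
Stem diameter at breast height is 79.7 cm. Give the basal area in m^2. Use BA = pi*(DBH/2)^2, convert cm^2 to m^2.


Formula: BA = pi * (DBH/2)^2 / 10000  (cm^2 to m^2)
Radius = DBH/2 = 79.7/2 = 39.85 cm
BA = pi * 39.85^2 / 10000
   = 4988.9198 cm^2 / 10000
   = 0.4989 m^2

0.4989


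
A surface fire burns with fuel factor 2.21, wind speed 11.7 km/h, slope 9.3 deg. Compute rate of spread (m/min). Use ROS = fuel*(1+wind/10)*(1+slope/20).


Formula: ROS = fuel * (1 + wind/10) * (1 + slope/20)
Wind factor = 1 + 11.7/10 = 2.17
Slope factor = 1 + 9.3/20 = 1.465
ROS = 2.21 * 2.17 * 1.465 = 7.03 m/min

7.03


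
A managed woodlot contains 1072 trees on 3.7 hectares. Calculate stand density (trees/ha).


Formula: Stand Density = N_trees / Area_ha
Density = 1072 trees / 3.7 ha
Density = 290 trees/ha

290


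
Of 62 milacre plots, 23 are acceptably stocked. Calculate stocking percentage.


Formula: Stocking % = stocked plots / total plots * 100
Stocking = 23 / 62 * 100
Stocking = 0.371 * 100 = 37.1%

37.1


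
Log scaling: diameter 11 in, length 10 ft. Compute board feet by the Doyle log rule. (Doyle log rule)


Doyle: BF = (D - 4)^2 * L / 16
Adjusted diameter = 11 - 4 = 7 in
(D-4)^2 = 7^2 = 49
BF = 49 * 10 / 16 = 31 BF

31


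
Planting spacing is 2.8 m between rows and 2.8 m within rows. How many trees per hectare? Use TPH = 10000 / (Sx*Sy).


Formula: TPH = 10000 m^2/ha / (spacing_x * spacing_y)
Area per tree = 2.8 m * 2.8 m = 7.84 m^2
TPH = 10000 / 7.84 = 1276 trees/ha

1276


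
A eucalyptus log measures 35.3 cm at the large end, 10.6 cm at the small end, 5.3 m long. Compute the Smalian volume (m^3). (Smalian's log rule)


Smalian: V = (A1 + A2)/2 * L,  A = pi*(D/200)^2
A1 = pi*(35.3/200)^2 = 0.097868 m^2
A2 = pi*(10.6/200)^2 = 0.008825 m^2
V = (0.097868+0.008825)/2*5.3 = 0.2827 m^3

0.2827


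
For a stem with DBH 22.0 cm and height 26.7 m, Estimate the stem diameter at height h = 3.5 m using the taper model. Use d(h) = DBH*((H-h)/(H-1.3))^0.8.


Taper: d(h) = DBH * ((H - h) / (H - 1.3))^0.8
Numerator = H - h = 26.7 - 3.5 = 23.2 m
Denominator = H - 1.3 = 26.7 - 1.3 = 25.4 m
Ratio = 23.2 / 25.4 = 0.91339
d = 22.0 * 0.91339^0.8 = 20.5 cm

20.5


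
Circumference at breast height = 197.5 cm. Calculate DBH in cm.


Formula: DBH = C / pi
DBH = 197.5 / pi
pi = 3.14159...
DBH = 62.9 cm

62.9


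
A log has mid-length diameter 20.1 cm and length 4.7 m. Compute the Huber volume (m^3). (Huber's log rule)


Huber: V = Am * L,  Am = pi*(Dm/200)^2
Am = pi*(20.1/200)^2 = 0.031731 m^2
V = 0.031731*4.7 = 0.1491 m^3

0.1491


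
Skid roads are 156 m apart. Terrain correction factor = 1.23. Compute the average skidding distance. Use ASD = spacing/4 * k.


Formula: ASD = (spacing / 4) * correction
Uncorrected distance = spacing / 4 = 156 / 4 = 39 m
ASD = 39 * 1.23 = 48 m

48


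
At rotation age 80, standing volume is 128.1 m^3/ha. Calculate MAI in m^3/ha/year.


Formula: MAI = Total Volume / Stand Age
MAI = 128.1 m^3/ha / 80 years
MAI = 1.6 m^3/ha/year

1.6


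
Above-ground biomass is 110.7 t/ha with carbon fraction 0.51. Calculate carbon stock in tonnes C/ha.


Formula: Carbon Stock = Biomass * Carbon Fraction
C = 110.7 t/ha * 0.51
C = 56.5 t C/ha

56.5


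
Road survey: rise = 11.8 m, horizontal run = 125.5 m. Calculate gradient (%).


Formula: Gradient = rise / run * 100
Gradient = 11.8 / 125.5 * 100 = 9.4%

9.4


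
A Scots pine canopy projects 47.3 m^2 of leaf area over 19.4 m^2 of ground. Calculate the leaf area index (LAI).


Formula: LAI = total leaf area / ground area  (dimensionless)
LAI = 47.3 m^2 / 19.4 m^2
LAI = 2.44

2.44


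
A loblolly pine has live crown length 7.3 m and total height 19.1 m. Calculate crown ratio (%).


Formula: Crown Ratio = (Crown Length / Total Height) * 100
CR = (7.3 m / 19.1 m) * 100
CR = 0.3822 * 100 = 38.2%

38.2


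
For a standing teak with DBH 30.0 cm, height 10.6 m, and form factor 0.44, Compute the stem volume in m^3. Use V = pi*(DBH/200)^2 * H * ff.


Formula: V = pi * (DBH/200)^2 * H * ff
Radius = DBH/200 = 30.0/200 = 0.15 m
Radius^2 = 0.15^2 = 0.0225 m^2
V = pi * 0.0225 * 10.6 * 0.44
V = 0.33 m^3

0.33


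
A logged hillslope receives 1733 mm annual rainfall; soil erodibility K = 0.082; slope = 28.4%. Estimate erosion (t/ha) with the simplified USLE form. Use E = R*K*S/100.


Formula: E = R * K * S / 100  (simplified USLE)
R * K = 1733 * 0.082 = 142.106
E = 142.106 * 28.4 / 100 = 40.36 t/ha

40.36


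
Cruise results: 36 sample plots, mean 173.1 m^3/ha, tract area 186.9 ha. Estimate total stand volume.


Formula: Total Volume = Mean Volume per ha * Total Area
Total Volume = 173.1 m^3/ha * 186.9 ha
Total Volume = 32352 m^3

32352


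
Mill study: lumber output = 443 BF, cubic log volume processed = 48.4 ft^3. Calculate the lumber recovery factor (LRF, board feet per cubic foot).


Formula: LRF = Lumber Output (BF) / Log Input (ft^3)
LRF = 443 BF / 48.4 ft^3
LRF = 9.15 BF/ft^3

9.15


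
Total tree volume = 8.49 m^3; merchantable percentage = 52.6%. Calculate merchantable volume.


Formula: MV = V_total * (merchantable_pct / 100)
Merchantable fraction = 52.6% / 100 = 0.526
MV = 8.49 m^3 * 0.526 = 4.466 m^3

4.466


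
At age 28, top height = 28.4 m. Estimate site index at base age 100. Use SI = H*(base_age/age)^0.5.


Formula: SI = H_dom * (base_age / age)^0.5
Age ratio = 100 / 28 = 3.57143
sqrt(age_ratio) = 1.88982
SI = 28.4 * 1.88982 = 53.7 m

53.7


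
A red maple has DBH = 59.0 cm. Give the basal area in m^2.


Formula: BA = pi * (DBH/2)^2 / 10000  (cm^2 to m^2)
Radius = DBH/2 = 59.0/2 = 29.5 cm
BA = pi * 29.5^2 / 10000
   = 2733.971 cm^2 / 10000
   = 0.2734 m^2

0.2734


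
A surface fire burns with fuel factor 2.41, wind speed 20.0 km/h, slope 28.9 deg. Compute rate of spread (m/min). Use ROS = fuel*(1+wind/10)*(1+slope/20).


Formula: ROS = fuel * (1 + wind/10) * (1 + slope/20)
Wind factor = 1 + 20.0/10 = 3.0
Slope factor = 1 + 28.9/20 = 2.445
ROS = 2.41 * 3.0 * 2.445 = 17.68 m/min

17.68


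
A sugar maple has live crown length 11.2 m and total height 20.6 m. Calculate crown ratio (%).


Formula: Crown Ratio = (Crown Length / Total Height) * 100
CR = (11.2 m / 20.6 m) * 100
CR = 0.5437 * 100 = 54.4%

54.4


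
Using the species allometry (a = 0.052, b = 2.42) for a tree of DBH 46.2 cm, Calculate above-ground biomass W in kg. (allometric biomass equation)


Formula: W = a * DBH^b  (allometric power law)
DBH^b = 46.2^2.42 = 10676.615
W = 0.052 * 10676.615 = 555.2 kg

555.2


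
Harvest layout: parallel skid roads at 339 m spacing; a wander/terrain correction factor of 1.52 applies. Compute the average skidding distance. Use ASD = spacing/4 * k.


Formula: ASD = (spacing / 4) * correction
Uncorrected distance = spacing / 4 = 339 / 4 = 84.75 m
ASD = 84.75 * 1.52 = 129 m

129


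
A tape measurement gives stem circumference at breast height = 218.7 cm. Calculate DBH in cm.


Formula: DBH = C / pi
DBH = 218.7 / pi
pi = 3.14159...
DBH = 69.6 cm

69.6


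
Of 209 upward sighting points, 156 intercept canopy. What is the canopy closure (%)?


Formula: Canopy closure = covered points / total points * 100
Closure = 156 / 209 * 100
Closure = 0.7464 * 100 = 74.6%

74.6


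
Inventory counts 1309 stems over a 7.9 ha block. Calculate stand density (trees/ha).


Formula: Stand Density = N_trees / Area_ha
Density = 1309 trees / 7.9 ha
Density = 166 trees/ha

166


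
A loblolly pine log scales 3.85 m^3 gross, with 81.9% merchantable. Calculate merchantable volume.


Formula: MV = V_total * (merchantable_pct / 100)
Merchantable fraction = 81.9% / 100 = 0.819
MV = 3.85 m^3 * 0.819 = 3.153 m^3

3.153


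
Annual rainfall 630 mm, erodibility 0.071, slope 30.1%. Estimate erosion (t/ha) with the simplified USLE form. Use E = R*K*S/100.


Formula: E = R * K * S / 100  (simplified USLE)
R * K = 630 * 0.071 = 44.73
E = 44.73 * 30.1 / 100 = 13.46 t/ha

13.46


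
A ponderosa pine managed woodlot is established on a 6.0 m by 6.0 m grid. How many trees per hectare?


Formula: TPH = 10000 m^2/ha / (spacing_x * spacing_y)
Area per tree = 6.0 m * 6.0 m = 36.0 m^2
TPH = 10000 / 36.0 = 278 trees/ha

278


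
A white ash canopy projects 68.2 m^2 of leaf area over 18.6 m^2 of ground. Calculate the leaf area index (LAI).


Formula: LAI = total leaf area / ground area  (dimensionless)
LAI = 68.2 m^2 / 18.6 m^2
LAI = 3.67

3.67


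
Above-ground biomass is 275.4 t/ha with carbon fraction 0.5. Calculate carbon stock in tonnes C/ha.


Formula: Carbon Stock = Biomass * Carbon Fraction
C = 275.4 t/ha * 0.5
C = 137.7 t C/ha

137.7


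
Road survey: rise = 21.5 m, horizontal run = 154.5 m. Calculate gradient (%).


Formula: Gradient = rise / run * 100
Gradient = 21.5 / 154.5 * 100 = 13.9%

13.9


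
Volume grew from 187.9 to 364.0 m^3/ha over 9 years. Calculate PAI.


Formula: PAI = (V_T2 - V_T1) / (T2 - T1)
Volume increment = 364.0 - 187.9 = 176.1 m^3/ha
PAI = 176.1 / 9 = 19.57 m^3/ha/year

19.57


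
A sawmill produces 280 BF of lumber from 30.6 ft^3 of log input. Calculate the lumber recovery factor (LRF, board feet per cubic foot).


Formula: LRF = Lumber Output (BF) / Log Input (ft^3)
LRF = 280 BF / 30.6 ft^3
LRF = 9.15 BF/ft^3

9.15


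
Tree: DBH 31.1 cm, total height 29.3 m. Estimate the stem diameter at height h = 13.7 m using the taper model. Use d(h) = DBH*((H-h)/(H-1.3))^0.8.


Taper: d(h) = DBH * ((H - h) / (H - 1.3))^0.8
Numerator = H - h = 29.3 - 13.7 = 15.6 m
Denominator = H - 1.3 = 29.3 - 1.3 = 28.0 m
Ratio = 15.6 / 28.0 = 0.55714
d = 31.1 * 0.55714^0.8 = 19.5 cm

19.5


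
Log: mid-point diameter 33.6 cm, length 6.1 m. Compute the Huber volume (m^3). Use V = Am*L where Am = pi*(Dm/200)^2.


Huber: V = Am * L,  Am = pi*(Dm/200)^2
Am = pi*(33.6/200)^2 = 0.088668 m^2
V = 0.088668*6.1 = 0.5409 m^3

0.5409


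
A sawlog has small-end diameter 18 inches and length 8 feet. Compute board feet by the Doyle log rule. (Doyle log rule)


Doyle: BF = (D - 4)^2 * L / 16
Adjusted diameter = 18 - 4 = 14 in
(D-4)^2 = 14^2 = 196
BF = 196 * 8 / 16 = 98 BF

98


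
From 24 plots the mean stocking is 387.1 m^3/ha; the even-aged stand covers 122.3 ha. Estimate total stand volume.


Formula: Total Volume = Mean Volume per ha * Total Area
Total Volume = 387.1 m^3/ha * 122.3 ha
Total Volume = 47342 m^3

47342


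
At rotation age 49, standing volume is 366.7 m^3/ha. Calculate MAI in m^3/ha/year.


Formula: MAI = Total Volume / Stand Age
MAI = 366.7 m^3/ha / 49 years
MAI = 7.48 m^3/ha/year

7.48


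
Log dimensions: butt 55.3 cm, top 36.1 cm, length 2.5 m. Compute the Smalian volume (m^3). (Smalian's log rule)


Smalian: V = (A1 + A2)/2 * L,  A = pi*(D/200)^2
A1 = pi*(55.3/200)^2 = 0.240182 m^2
A2 = pi*(36.1/200)^2 = 0.102354 m^2
V = (0.240182+0.102354)/2*2.5 = 0.4282 m^3

0.4282


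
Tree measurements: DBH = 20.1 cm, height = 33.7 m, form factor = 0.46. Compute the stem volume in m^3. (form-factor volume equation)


Formula: V = pi * (DBH/200)^2 * H * ff
Radius = DBH/200 = 20.1/200 = 0.1005 m
Radius^2 = 0.1005^2 = 0.01010025 m^2
V = pi * 0.01010025 * 33.7 * 0.46
V = 0.492 m^3

0.492


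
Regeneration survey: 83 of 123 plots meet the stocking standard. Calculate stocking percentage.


Formula: Stocking % = stocked plots / total plots * 100
Stocking = 83 / 123 * 100
Stocking = 0.6748 * 100 = 67.5%

67.5


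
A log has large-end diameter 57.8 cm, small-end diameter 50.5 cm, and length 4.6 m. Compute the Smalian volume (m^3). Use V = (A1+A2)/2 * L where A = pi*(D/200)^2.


Smalian: V = (A1 + A2)/2 * L,  A = pi*(D/200)^2
A1 = pi*(57.8/200)^2 = 0.262389 m^2
A2 = pi*(50.5/200)^2 = 0.200296 m^2
V = (0.262389+0.200296)/2*4.6 = 1.0642 m^3

1.0642


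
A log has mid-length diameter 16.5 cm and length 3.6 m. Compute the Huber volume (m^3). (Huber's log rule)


Huber: V = Am * L,  Am = pi*(Dm/200)^2
Am = pi*(16.5/200)^2 = 0.021382 m^2
V = 0.021382*3.6 = 0.077 m^3

0.077


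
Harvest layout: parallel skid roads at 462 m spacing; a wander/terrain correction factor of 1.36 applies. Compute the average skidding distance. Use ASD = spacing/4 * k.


Formula: ASD = (spacing / 4) * correction
Uncorrected distance = spacing / 4 = 462 / 4 = 115.5 m
ASD = 115.5 * 1.36 = 157 m

157


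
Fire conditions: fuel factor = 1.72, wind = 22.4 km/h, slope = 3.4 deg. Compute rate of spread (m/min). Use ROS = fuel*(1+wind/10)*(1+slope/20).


Formula: ROS = fuel * (1 + wind/10) * (1 + slope/20)
Wind factor = 1 + 22.4/10 = 3.24
Slope factor = 1 + 3.4/20 = 1.17
ROS = 1.72 * 3.24 * 1.17 = 6.52 m/min

6.52


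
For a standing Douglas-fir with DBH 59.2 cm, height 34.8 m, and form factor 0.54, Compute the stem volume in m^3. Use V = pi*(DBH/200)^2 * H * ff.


Formula: V = pi * (DBH/200)^2 * H * ff
Radius = DBH/200 = 59.2/200 = 0.296 m
Radius^2 = 0.296^2 = 0.087616 m^2
V = pi * 0.087616 * 34.8 * 0.54
V = 5.173 m^3

5.173


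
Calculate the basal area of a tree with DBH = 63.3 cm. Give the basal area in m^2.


Formula: BA = pi * (DBH/2)^2 / 10000  (cm^2 to m^2)
Radius = DBH/2 = 63.3/2 = 31.65 cm
BA = pi * 31.65^2 / 10000
   = 3147.004 cm^2 / 10000
   = 0.3147 m^2

0.3147


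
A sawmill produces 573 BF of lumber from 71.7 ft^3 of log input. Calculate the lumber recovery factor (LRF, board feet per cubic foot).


Formula: LRF = Lumber Output (BF) / Log Input (ft^3)
LRF = 573 BF / 71.7 ft^3
LRF = 7.99 BF/ft^3

7.99


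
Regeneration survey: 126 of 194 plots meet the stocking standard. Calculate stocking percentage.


Formula: Stocking % = stocked plots / total plots * 100
Stocking = 126 / 194 * 100
Stocking = 0.6495 * 100 = 64.9%

64.9


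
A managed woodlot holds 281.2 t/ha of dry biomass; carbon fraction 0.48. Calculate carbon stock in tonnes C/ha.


Formula: Carbon Stock = Biomass * Carbon Fraction
C = 281.2 t/ha * 0.48
C = 135.0 t C/ha

135.0


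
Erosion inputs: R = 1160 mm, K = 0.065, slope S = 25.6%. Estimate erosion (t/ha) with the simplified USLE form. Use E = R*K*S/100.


Formula: E = R * K * S / 100  (simplified USLE)
R * K = 1160 * 0.065 = 75.4
E = 75.4 * 25.6 / 100 = 19.3 t/ha

19.3


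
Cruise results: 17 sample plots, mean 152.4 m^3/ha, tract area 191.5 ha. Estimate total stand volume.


Formula: Total Volume = Mean Volume per ha * Total Area
Total Volume = 152.4 m^3/ha * 191.5 ha
Total Volume = 29185 m^3

29185


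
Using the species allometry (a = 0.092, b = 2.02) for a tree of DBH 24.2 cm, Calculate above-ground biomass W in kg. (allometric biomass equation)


Formula: W = a * DBH^b  (allometric power law)
DBH^b = 24.2^2.02 = 624.176
W = 0.092 * 624.176 = 57.4 kg

57.4


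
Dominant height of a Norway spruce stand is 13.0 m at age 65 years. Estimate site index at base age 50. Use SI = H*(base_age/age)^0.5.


Formula: SI = H_dom * (base_age / age)^0.5
Age ratio = 50 / 65 = 0.76923
sqrt(age_ratio) = 0.87706
SI = 13.0 * 0.87706 = 11.4 m

11.4


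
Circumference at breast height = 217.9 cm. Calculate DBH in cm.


Formula: DBH = C / pi
DBH = 217.9 / pi
pi = 3.14159...
DBH = 69.4 cm

69.4


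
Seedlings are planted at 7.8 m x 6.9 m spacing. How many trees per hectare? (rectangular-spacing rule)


Formula: TPH = 10000 m^2/ha / (spacing_x * spacing_y)
Area per tree = 7.8 m * 6.9 m = 53.82 m^2
TPH = 10000 / 53.82 = 186 trees/ha

186


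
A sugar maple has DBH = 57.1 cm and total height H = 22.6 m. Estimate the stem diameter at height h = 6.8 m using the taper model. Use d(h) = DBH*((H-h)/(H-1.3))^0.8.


Taper: d(h) = DBH * ((H - h) / (H - 1.3))^0.8
Numerator = H - h = 22.6 - 6.8 = 15.8 m
Denominator = H - 1.3 = 22.6 - 1.3 = 21.3 m
Ratio = 15.8 / 21.3 = 0.74178
d = 57.1 * 0.74178^0.8 = 45.0 cm

45.0


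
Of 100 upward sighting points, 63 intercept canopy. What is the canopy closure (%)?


Formula: Canopy closure = covered points / total points * 100
Closure = 63 / 100 * 100
Closure = 0.63 * 100 = 63.0%

63.0


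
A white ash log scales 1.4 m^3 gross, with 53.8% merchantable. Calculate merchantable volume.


Formula: MV = V_total * (merchantable_pct / 100)
Merchantable fraction = 53.8% / 100 = 0.538
MV = 1.4 m^3 * 0.538 = 0.753 m^3

0.753


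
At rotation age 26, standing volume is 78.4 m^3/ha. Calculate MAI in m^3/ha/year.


Formula: MAI = Total Volume / Stand Age
MAI = 78.4 m^3/ha / 26 years
MAI = 3.02 m^3/ha/year

3.02


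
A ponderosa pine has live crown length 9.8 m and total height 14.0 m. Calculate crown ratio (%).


Formula: Crown Ratio = (Crown Length / Total Height) * 100
CR = (9.8 m / 14.0 m) * 100
CR = 0.7 * 100 = 70.0%

70.0


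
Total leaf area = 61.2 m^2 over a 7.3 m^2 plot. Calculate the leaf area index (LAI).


Formula: LAI = total leaf area / ground area  (dimensionless)
LAI = 61.2 m^2 / 7.3 m^2
LAI = 8.38

8.38


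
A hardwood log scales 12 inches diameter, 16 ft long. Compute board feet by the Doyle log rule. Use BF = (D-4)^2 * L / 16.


Doyle: BF = (D - 4)^2 * L / 16
Adjusted diameter = 12 - 4 = 8 in
(D-4)^2 = 8^2 = 64
BF = 64 * 16 / 16 = 64 BF

64


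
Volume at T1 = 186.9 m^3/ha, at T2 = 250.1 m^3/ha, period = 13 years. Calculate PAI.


Formula: PAI = (V_T2 - V_T1) / (T2 - T1)
Volume increment = 250.1 - 186.9 = 63.2 m^3/ha
PAI = 63.2 / 13 = 4.86 m^3/ha/year

4.86


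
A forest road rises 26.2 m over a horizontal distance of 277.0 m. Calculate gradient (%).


Formula: Gradient = rise / run * 100
Gradient = 26.2 / 277.0 * 100 = 9.5%

9.5


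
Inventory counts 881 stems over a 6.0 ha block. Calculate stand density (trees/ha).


Formula: Stand Density = N_trees / Area_ha
Density = 881 trees / 6.0 ha
Density = 147 trees/ha

147


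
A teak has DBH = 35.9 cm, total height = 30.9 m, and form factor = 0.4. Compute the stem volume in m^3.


Formula: V = pi * (DBH/200)^2 * H * ff
Radius = DBH/200 = 35.9/200 = 0.1795 m
Radius^2 = 0.1795^2 = 0.03222025 m^2
V = pi * 0.03222025 * 30.9 * 0.4
V = 1.251 m^3

1.251


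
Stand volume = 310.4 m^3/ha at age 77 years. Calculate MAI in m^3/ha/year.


Formula: MAI = Total Volume / Stand Age
MAI = 310.4 m^3/ha / 77 years
MAI = 4.03 m^3/ha/year

4.03


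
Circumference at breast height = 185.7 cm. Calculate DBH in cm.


Formula: DBH = C / pi
DBH = 185.7 / pi
pi = 3.14159...
DBH = 59.1 cm

59.1


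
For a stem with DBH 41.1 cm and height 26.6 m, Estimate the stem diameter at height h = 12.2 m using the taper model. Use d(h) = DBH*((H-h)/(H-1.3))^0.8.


Taper: d(h) = DBH * ((H - h) / (H - 1.3))^0.8
Numerator = H - h = 26.6 - 12.2 = 14.4 m
Denominator = H - 1.3 = 26.6 - 1.3 = 25.3 m
Ratio = 14.4 / 25.3 = 0.56917
d = 41.1 * 0.56917^0.8 = 26.2 cm

26.2


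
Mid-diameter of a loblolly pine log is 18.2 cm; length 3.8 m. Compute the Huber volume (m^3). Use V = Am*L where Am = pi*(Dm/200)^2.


Huber: V = Am * L,  Am = pi*(Dm/200)^2
Am = pi*(18.2/200)^2 = 0.026016 m^2
V = 0.026016*3.8 = 0.0989 m^3

0.0989


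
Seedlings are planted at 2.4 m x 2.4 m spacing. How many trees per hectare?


Formula: TPH = 10000 m^2/ha / (spacing_x * spacing_y)
Area per tree = 2.4 m * 2.4 m = 5.76 m^2
TPH = 10000 / 5.76 = 1736 trees/ha

1736


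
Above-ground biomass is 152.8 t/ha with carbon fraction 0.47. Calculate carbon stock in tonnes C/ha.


Formula: Carbon Stock = Biomass * Carbon Fraction
C = 152.8 t/ha * 0.47
C = 71.8 t C/ha

71.8


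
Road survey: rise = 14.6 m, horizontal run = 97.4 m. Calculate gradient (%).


Formula: Gradient = rise / run * 100
Gradient = 14.6 / 97.4 * 100 = 15.0%

15.0


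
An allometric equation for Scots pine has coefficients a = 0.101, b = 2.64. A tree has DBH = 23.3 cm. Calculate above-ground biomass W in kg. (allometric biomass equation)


Formula: W = a * DBH^b  (allometric power law)
DBH^b = 23.3^2.64 = 4072.1112
W = 0.101 * 4072.1112 = 411.3 kg

411.3
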